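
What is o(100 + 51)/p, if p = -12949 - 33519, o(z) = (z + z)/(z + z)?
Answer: -1/46468 ≈ -2.1520e-5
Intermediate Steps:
o(z) = 1 (o(z) = (2*z)/((2*z)) = (2*z)*(1/(2*z)) = 1)
p = -46468
o(100 + 51)/p = 1/(-46468) = 1*(-1/46468) = -1/46468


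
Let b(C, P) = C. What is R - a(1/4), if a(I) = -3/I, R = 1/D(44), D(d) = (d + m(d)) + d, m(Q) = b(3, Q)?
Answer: 1093/91 ≈ 12.011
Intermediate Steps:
m(Q) = 3
D(d) = 3 + 2*d (D(d) = (d + 3) + d = (3 + d) + d = 3 + 2*d)
R = 1/91 (R = 1/(3 + 2*44) = 1/(3 + 88) = 1/91 ≈ 0.010989)
R - a(1/4) = 1/91 - (-3)/(1/4) = 1/91 - (-3)/¼ = 1/91 - (-3)*4 = 1/91 - 1*(-12) = 1/91 + 12 = 1093/91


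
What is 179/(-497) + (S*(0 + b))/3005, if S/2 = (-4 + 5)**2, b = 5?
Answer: -106585/298697 ≈ -0.35683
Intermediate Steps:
S = 2 (S = 2*(-4 + 5)**2 = 2*1**2 = 2*1 = 2)
179/(-497) + (S*(0 + b))/3005 = 179/(-497) + (2*(0 + 5))/3005 = 179*(-1/497) + (2*5)*(1/3005) = -179/497 + 10*(1/3005) = -179/497 + 2/601 = -106585/298697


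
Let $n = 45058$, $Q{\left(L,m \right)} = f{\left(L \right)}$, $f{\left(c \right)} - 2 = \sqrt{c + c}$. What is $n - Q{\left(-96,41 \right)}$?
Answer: $45056 - 8 i \sqrt{3} \approx 45056.0 - 13.856 i$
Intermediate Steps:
$f{\left(c \right)} = 2 + \sqrt{2} \sqrt{c}$ ($f{\left(c \right)} = 2 + \sqrt{c + c} = 2 + \sqrt{2 c} = 2 + \sqrt{2} \sqrt{c}$)
$Q{\left(L,m \right)} = 2 + \sqrt{2} \sqrt{L}$
$n - Q{\left(-96,41 \right)} = 45058 - \left(2 + \sqrt{2} \sqrt{-96}\right) = 45058 - \left(2 + \sqrt{2} \cdot 4 i \sqrt{6}\right) = 45058 - \left(2 + 8 i \sqrt{3}\right) = 45056 - 8 i \sqrt{3}$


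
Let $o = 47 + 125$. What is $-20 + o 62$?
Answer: $10644$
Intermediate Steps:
$o = 172$
$-20 + o 62 = -20 + 172 \cdot 62 = -20 + 10664 = 10644$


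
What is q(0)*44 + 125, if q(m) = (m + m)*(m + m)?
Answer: 125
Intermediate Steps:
q(m) = 4*m² (q(m) = (2*m)*(2*m) = 4*m²)
q(0)*44 + 125 = (4*0²)*44 + 125 = (4*0)*44 + 125 = 0*44 + 125 = 0 + 125 = 125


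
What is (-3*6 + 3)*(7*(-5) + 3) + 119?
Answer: 599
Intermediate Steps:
(-3*6 + 3)*(7*(-5) + 3) + 119 = (-18 + 3)*(-35 + 3) + 119 = -15*(-32) + 119 = 480 + 119 = 599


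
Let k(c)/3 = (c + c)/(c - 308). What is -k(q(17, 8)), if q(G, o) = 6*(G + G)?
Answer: 153/13 ≈ 11.769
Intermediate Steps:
q(G, o) = 12*G (q(G, o) = 6*(2*G) = 12*G)
k(c) = 6*c/(-308 + c) (k(c) = 3*((c + c)/(c - 308)) = 3*((2*c)/(-308 + c)) = 3*(2*c/(-308 + c)) = 6*c/(-308 + c))
-k(q(17, 8)) = -6*12*17/(-308 + 12*17) = -6*204/(-308 + 204) = -6*204/(-104) = -6*204*(-1)/104 = -1*(-153/13) = 153/13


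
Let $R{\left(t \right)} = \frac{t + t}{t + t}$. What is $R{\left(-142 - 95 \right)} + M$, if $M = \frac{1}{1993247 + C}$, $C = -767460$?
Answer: $\frac{1225788}{1225787} \approx 1.0$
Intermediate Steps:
$M = \frac{1}{1225787}$ ($M = \frac{1}{1993247 - 767460} = \frac{1}{1225787} \approx 8.158 \cdot 10^{-7}$)
$R{\left(t \right)} = 1$ ($R{\left(t \right)} = \frac{2 t}{2 t} = 2 t \frac{1}{2 t} = 1$)
$R{\left(-142 - 95 \right)} + M = 1 + \frac{1}{1225787} = \frac{1225788}{1225787}$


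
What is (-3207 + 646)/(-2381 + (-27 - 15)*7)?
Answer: 2561/2675 ≈ 0.95738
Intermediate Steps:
(-3207 + 646)/(-2381 + (-27 - 15)*7) = -2561/(-2381 - 42*7) = -2561/(-2381 - 294) = -2561/(-2675) = -2561*(-1/2675) = 2561/2675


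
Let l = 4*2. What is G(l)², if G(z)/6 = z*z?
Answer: 147456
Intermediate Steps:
l = 8
G(z) = 6*z² (G(z) = 6*(z*z) = 6*z²)
G(l)² = (6*8²)² = (6*64)² = 384² = 147456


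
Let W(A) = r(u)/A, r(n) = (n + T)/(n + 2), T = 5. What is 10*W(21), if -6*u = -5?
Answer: 50/51 ≈ 0.98039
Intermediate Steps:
u = ⅚ (u = -⅙*(-5) = ⅚ ≈ 0.83333)
r(n) = (5 + n)/(2 + n) (r(n) = (n + 5)/(n + 2) = (5 + n)/(2 + n))
W(A) = 35/(17*A) (W(A) = ((5 + ⅚)/(2 + ⅚))/A = ((35/6)/(17/6))/A = ((6/17)*(35/6))/A = 35/(17*A))
10*W(21) = 10*((35/17)/21) = 10*((35/17)*(1/21)) = 10*(5/51) = 50/51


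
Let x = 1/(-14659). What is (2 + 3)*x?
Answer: -5/14659 ≈ -0.00034109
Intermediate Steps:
x = -1/14659 ≈ -6.8218e-5
(2 + 3)*x = (2 + 3)*(-1/14659) = 5*(-1/14659) = -5/14659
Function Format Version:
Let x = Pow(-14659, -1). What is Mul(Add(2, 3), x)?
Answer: Rational(-5, 14659) ≈ -0.00034109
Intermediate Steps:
x = Rational(-1, 14659) ≈ -6.8218e-5
Mul(Add(2, 3), x) = Mul(Add(2, 3), Rational(-1, 14659)) = Mul(5, Rational(-1, 14659)) = Rational(-5, 14659)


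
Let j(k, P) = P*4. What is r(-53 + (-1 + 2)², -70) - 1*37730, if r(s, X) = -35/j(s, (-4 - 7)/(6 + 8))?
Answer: -829815/22 ≈ -37719.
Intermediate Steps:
j(k, P) = 4*P
r(s, X) = 245/22 (r(s, X) = -35*(6 + 8)/(4*(-4 - 7)) = -35/(4*(-11/14)) = -35/(-22/7) = -35*(-7/22) = 245/22)
r(-53 + (-1 + 2)², -70) - 1*37730 = 245/22 - 1*37730 = 245/22 - 37730 = -829815/22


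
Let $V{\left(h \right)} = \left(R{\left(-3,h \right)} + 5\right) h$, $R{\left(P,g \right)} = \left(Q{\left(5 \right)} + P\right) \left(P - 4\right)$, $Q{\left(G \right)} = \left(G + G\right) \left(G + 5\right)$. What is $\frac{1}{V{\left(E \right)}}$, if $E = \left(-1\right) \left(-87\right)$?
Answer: $- \frac{1}{58638} \approx -1.7054 \cdot 10^{-5}$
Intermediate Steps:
$Q{\left(G \right)} = 2 G \left(5 + G\right)$
$R{\left(P,g \right)} = \left(-4 + P\right) \left(100 + P\right)$ ($R{\left(P,g \right)} = \left(2 \cdot 5 \left(5 + 5\right) + P\right) \left(P - 4\right) = \left(2 \cdot 5 \cdot 10 + P\right) \left(-4 + P\right) = \left(100 + P\right) \left(-4 + P\right) = \left(-4 + P\right) \left(100 + P\right)$)
$E = 87$
$V{\left(h \right)} = - 674 h$ ($V{\left(h \right)} = \left(\left(-400 + \left(-3\right)^{2} + 96 \left(-3\right)\right) + 5\right) h = \left(\left(-400 + 9 - 288\right) + 5\right) h = \left(-679 + 5\right) h = - 674 h$)
$\frac{1}{V{\left(E \right)}} = \frac{1}{\left(-674\right) 87} = \frac{1}{-58638} = - \frac{1}{58638}$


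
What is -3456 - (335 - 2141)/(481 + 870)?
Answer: -666750/193 ≈ -3454.7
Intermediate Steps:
-3456 - (335 - 2141)/(481 + 870) = -3456 - (-1806)/1351 = -3456 - 1*(-258/193) = -3456 + 258/193 = -666750/193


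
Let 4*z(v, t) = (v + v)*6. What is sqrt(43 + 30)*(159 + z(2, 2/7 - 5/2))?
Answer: 165*sqrt(73) ≈ 1409.8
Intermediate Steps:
z(v, t) = 3*v (z(v, t) = ((v + v)*6)/4 = ((2*v)*6)/4 = (12*v)/4 = 3*v)
sqrt(43 + 30)*(159 + z(2, 2/7 - 5/2)) = sqrt(43 + 30)*(159 + 3*2) = sqrt(73)*(159 + 6) = sqrt(73)*165 = 165*sqrt(73)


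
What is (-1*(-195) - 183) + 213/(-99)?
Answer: 325/33 ≈ 9.8485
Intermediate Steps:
(-1*(-195) - 183) + 213/(-99) = (195 - 183) + 213*(-1/99) = 12 - 71/33 = 325/33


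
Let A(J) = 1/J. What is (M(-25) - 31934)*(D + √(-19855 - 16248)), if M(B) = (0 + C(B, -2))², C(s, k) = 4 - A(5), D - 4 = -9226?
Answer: 7359054558/25 - 797989*I*√36103/25 ≈ 2.9436e+8 - 6.065e+6*I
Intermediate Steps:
D = -9222 (D = 4 - 9226 = -9222)
C(s, k) = 19/5 (C(s, k) = 4 - 1/5 = 4 - 1*⅕ = 4 - ⅕ = 19/5)
M(B) = 361/25 (M(B) = (0 + 19/5)² = (19/5)² = 361/25)
(M(-25) - 31934)*(D + √(-19855 - 16248)) = (361/25 - 31934)*(-9222 + √(-19855 - 16248)) = -797989*(-9222 + √(-36103))/25 = -797989*(-9222 + I*√36103)/25 = 7359054558/25 - 797989*I*√36103/25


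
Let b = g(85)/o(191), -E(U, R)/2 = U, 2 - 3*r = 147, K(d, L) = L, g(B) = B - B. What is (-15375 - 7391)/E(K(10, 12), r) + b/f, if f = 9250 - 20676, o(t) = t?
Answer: 11383/12 ≈ 948.58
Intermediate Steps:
g(B) = 0
r = -145/3 (r = 2/3 - 1/3*147 = 2/3 - 49 = -145/3 ≈ -48.333)
E(U, R) = -2*U
f = -11426
b = 0 (b = 0/191 = 0*(1/191) = 0)
(-15375 - 7391)/E(K(10, 12), r) + b/f = (-15375 - 7391)/((-2*12)) + 0/(-11426) = -22766/(-24) + 0*(-1/11426) = -22766*(-1/24) + 0 = 11383/12 + 0 = 11383/12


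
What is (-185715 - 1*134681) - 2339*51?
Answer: -439685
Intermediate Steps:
(-185715 - 1*134681) - 2339*51 = (-185715 - 134681) - 119289 = -320396 - 119289 = -439685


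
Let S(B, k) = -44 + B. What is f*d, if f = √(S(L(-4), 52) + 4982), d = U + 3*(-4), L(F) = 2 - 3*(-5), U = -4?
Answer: -16*√4955 ≈ -1126.3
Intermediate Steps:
L(F) = 17 (L(F) = 2 + 15 = 17)
d = -16 (d = -4 + 3*(-4) = -4 - 12 = -16)
f = √4955 (f = √((-44 + 17) + 4982) = √(-27 + 4982) = √4955 ≈ 70.392)
f*d = √4955*(-16) = -16*√4955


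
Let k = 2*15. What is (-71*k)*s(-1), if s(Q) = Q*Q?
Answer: -2130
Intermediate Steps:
s(Q) = Q²
k = 30
(-71*k)*s(-1) = -71*30*(-1)² = -2130*1 = -2130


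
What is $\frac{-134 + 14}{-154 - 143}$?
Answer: $\frac{40}{99} \approx 0.40404$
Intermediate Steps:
$\frac{-134 + 14}{-154 - 143} = - \frac{120}{-297} = \left(-120\right) \left(- \frac{1}{297}\right) = \frac{40}{99}$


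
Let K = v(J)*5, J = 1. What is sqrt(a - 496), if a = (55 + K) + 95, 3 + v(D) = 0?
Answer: 19*I ≈ 19.0*I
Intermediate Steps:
v(D) = -3 (v(D) = -3 + 0 = -3)
K = -15 (K = -3*5 = -15)
a = 135 (a = (55 - 15) + 95 = 40 + 95 = 135)
sqrt(a - 496) = sqrt(135 - 496) = sqrt(-361) = 19*I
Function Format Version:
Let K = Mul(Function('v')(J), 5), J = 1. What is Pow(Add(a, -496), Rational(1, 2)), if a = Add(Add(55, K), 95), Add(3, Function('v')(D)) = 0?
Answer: Mul(19, I) ≈ Mul(19.000, I)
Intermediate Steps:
Function('v')(D) = -3 (Function('v')(D) = Add(-3, 0) = -3)
K = -15 (K = Mul(-3, 5) = -15)
a = 135 (a = Add(Add(55, -15), 95) = Add(40, 95) = 135)
Pow(Add(a, -496), Rational(1, 2)) = Pow(Add(135, -496), Rational(1, 2)) = Pow(-361, Rational(1, 2)) = Mul(19, I)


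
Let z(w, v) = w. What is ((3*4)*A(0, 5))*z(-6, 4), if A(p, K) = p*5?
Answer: 0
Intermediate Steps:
A(p, K) = 5*p
((3*4)*A(0, 5))*z(-6, 4) = ((3*4)*(5*0))*(-6) = (12*0)*(-6) = 0*(-6) = 0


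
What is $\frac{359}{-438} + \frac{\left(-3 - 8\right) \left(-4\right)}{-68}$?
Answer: $- \frac{10921}{7446} \approx -1.4667$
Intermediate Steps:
$\frac{359}{-438} + \frac{\left(-3 - 8\right) \left(-4\right)}{-68} = 359 \left(- \frac{1}{438}\right) + \left(-11\right) \left(-4\right) \left(- \frac{1}{68}\right) = - \frac{359}{438} + 44 \left(- \frac{1}{68}\right) = - \frac{359}{438} - \frac{11}{17} = - \frac{10921}{7446}$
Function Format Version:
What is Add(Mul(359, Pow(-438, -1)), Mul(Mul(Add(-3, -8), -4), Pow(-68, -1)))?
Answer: Rational(-10921, 7446) ≈ -1.4667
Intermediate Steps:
Add(Mul(359, Pow(-438, -1)), Mul(Mul(Add(-3, -8), -4), Pow(-68, -1))) = Add(Mul(359, Rational(-1, 438)), Mul(Mul(-11, -4), Rational(-1, 68))) = Add(Rational(-359, 438), Mul(44, Rational(-1, 68))) = Add(Rational(-359, 438), Rational(-11, 17)) = Rational(-10921, 7446)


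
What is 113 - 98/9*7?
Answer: 331/9 ≈ 36.778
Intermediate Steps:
113 - 98/9*7 = 113 - 686/9 = 331/9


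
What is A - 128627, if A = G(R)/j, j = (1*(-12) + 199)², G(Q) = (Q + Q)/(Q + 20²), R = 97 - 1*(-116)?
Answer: -2757247985693/21435997 ≈ -1.2863e+5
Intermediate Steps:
R = 213 (R = 97 + 116 = 213)
G(Q) = 2*Q/(400 + Q) (G(Q) = (2*Q)/(Q + 400) = (2*Q)/(400 + Q) = 2*Q/(400 + Q))
j = 34969 (j = (-12 + 199)² = 187² = 34969)
A = 426/21435997 (A = (2*213/(400 + 213))/34969 = (2*213/613)*(1/34969) = (2*213*(1/613))*(1/34969) = (426/613)*(1/34969) = 426/21435997 ≈ 1.9873e-5)
A - 128627 = 426/21435997 - 128627 = -2757247985693/21435997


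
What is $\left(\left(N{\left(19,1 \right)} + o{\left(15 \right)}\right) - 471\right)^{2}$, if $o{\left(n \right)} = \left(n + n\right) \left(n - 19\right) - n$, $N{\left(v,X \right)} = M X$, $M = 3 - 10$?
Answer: $375769$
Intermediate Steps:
$M = -7$ ($M = 3 - 10 = -7$)
$N{\left(v,X \right)} = - 7 X$
$o{\left(n \right)} = - n + 2 n \left(-19 + n\right)$ ($o{\left(n \right)} = 2 n \left(-19 + n\right) - n = - n + 2 n \left(-19 + n\right)$)
$\left(\left(N{\left(19,1 \right)} + o{\left(15 \right)}\right) - 471\right)^{2} = \left(\left(\left(-7\right) 1 + 15 \left(-39 + 2 \cdot 15\right)\right) - 471\right)^{2} = \left(\left(-7 + 15 \left(-39 + 30\right)\right) - 471\right)^{2} = \left(\left(-7 + 15 \left(-9\right)\right) - 471\right)^{2} = \left(\left(-7 - 135\right) - 471\right)^{2} = \left(-142 - 471\right)^{2} = \left(-613\right)^{2} = 375769$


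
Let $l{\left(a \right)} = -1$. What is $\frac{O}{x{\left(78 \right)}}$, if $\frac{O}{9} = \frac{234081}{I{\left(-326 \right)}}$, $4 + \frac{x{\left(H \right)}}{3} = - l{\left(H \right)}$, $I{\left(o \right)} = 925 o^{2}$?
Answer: $- \frac{234081}{98305300} \approx -0.0023812$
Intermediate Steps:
$x{\left(H \right)} = -9$ ($x{\left(H \right)} = -12 + 3 \left(\left(-1\right) \left(-1\right)\right) = -12 + 3 \cdot 1 = -12 + 3 = -9$)
$O = \frac{2106729}{98305300}$ ($O = 9 \frac{234081}{925 \left(-326\right)^{2}} = 9 \frac{234081}{925 \cdot 106276} = 9 \cdot \frac{234081}{98305300} = \frac{2106729}{98305300} \approx 0.02143$)
$\frac{O}{x{\left(78 \right)}} = \frac{2106729}{98305300 \left(-9\right)} = \frac{2106729}{98305300} \left(- \frac{1}{9}\right) = - \frac{234081}{98305300}$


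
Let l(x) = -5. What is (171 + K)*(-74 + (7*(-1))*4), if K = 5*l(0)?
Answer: -14892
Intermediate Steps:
K = -25 (K = 5*(-5) = -25)
(171 + K)*(-74 + (7*(-1))*4) = (171 - 25)*(-74 + (7*(-1))*4) = 146*(-74 - 7*4) = 146*(-74 - 28) = 146*(-102) = -14892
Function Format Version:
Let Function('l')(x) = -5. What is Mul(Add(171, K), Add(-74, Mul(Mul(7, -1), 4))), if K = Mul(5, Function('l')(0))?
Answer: -14892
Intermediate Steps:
K = -25 (K = Mul(5, -5) = -25)
Mul(Add(171, K), Add(-74, Mul(Mul(7, -1), 4))) = Mul(Add(171, -25), Add(-74, Mul(Mul(7, -1), 4))) = Mul(146, Add(-74, Mul(-7, 4))) = Mul(146, Add(-74, -28)) = Mul(146, -102) = -14892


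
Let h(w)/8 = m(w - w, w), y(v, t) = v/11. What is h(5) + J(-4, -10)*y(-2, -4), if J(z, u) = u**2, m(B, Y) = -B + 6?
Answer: 328/11 ≈ 29.818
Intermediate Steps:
y(v, t) = v/11 (y(v, t) = v*(1/11) = v/11)
m(B, Y) = 6 - B
h(w) = 48 (h(w) = 8*(6 - (w - w)) = 8*(6 - 1*0) = 8*(6 + 0) = 8*6 = 48)
h(5) + J(-4, -10)*y(-2, -4) = 48 + (-10)**2*((1/11)*(-2)) = 48 + 100*(-2/11) = 48 - 200/11 = 328/11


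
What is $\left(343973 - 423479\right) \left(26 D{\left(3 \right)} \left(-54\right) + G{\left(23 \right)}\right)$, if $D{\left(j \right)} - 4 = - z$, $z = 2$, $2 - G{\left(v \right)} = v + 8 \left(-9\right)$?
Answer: $219198042$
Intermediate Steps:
$G{\left(v \right)} = 74 - v$ ($G{\left(v \right)} = 2 - \left(v + 8 \left(-9\right)\right) = 2 - \left(v - 72\right) = 2 - \left(-72 + v\right) = 74 - v$)
$D{\left(j \right)} = 2$ ($D{\left(j \right)} = 4 - 2 = 2$)
$\left(343973 - 423479\right) \left(26 D{\left(3 \right)} \left(-54\right) + G{\left(23 \right)}\right) = \left(343973 - 423479\right) \left(26 \cdot 2 \left(-54\right) + \left(74 - 23\right)\right) = - 79506 \left(52 \left(-54\right) + \left(74 - 23\right)\right) = - 79506 \left(-2808 + 51\right) = \left(-79506\right) \left(-2757\right) = 219198042$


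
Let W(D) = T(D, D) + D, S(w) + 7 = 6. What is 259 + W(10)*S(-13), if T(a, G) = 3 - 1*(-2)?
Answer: 244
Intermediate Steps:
T(a, G) = 5 (T(a, G) = 3 + 2 = 5)
S(w) = -1 (S(w) = -7 + 6 = -1)
W(D) = 5 + D
259 + W(10)*S(-13) = 259 + (5 + 10)*(-1) = 259 + 15*(-1) = 259 - 15 = 244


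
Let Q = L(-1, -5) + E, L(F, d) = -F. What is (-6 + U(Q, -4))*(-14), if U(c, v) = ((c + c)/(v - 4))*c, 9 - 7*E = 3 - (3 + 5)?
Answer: 231/2 ≈ 115.50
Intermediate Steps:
E = 2 (E = 9/7 - (3 - (3 + 5))/7 = 9/7 - (3 - 1*8)/7 = 9/7 - (3 - 8)/7 = 9/7 - 1/7*(-5) = 9/7 + 5/7 = 2)
Q = 3 (Q = -1*(-1) + 2 = 1 + 2 = 3)
U(c, v) = 2*c**2/(-4 + v) (U(c, v) = ((2*c)/(-4 + v))*c = (2*c/(-4 + v))*c = 2*c**2/(-4 + v))
(-6 + U(Q, -4))*(-14) = (-6 + 2*3**2/(-4 - 4))*(-14) = (-6 + 2*9/(-8))*(-14) = (-6 + 2*9*(-1/8))*(-14) = (-6 - 9/4)*(-14) = -33/4*(-14) = 231/2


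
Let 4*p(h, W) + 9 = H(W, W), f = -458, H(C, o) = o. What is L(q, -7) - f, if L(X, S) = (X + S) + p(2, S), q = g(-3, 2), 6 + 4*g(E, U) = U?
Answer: 446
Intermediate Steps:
g(E, U) = -3/2 + U/4
p(h, W) = -9/4 + W/4
q = -1 (q = -3/2 + (1/4)*2 = -3/2 + 1/2 = -1)
L(X, S) = -9/4 + X + 5*S/4 (L(X, S) = (X + S) + (-9/4 + S/4) = (S + X) + (-9/4 + S/4) = -9/4 + X + 5*S/4)
L(q, -7) - f = (-9/4 - 1 + (5/4)*(-7)) - 1*(-458) = (-9/4 - 1 - 35/4) + 458 = -12 + 458 = 446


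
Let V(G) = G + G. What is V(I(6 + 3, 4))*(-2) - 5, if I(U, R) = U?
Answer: -41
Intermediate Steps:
V(G) = 2*G
V(I(6 + 3, 4))*(-2) - 5 = (2*(6 + 3))*(-2) - 5 = (2*9)*(-2) - 5 = 18*(-2) - 5 = -36 - 5 = -41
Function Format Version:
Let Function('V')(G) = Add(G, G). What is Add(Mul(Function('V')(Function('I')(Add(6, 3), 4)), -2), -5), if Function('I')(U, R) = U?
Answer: -41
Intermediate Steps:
Function('V')(G) = Mul(2, G)
Add(Mul(Function('V')(Function('I')(Add(6, 3), 4)), -2), -5) = Add(Mul(Mul(2, Add(6, 3)), -2), -5) = Add(Mul(Mul(2, 9), -2), -5) = Add(Mul(18, -2), -5) = Add(-36, -5) = -41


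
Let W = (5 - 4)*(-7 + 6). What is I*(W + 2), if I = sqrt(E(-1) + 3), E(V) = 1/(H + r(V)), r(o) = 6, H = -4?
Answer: sqrt(14)/2 ≈ 1.8708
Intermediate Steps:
E(V) = 1/2 (E(V) = 1/(-4 + 6) = 1/2)
W = -1 (W = 1*(-1) = -1)
I = sqrt(14)/2 (I = sqrt(1/2 + 3) = sqrt(7/2) = sqrt(14)/2 ≈ 1.8708)
I*(W + 2) = (sqrt(14)/2)*(-1 + 2) = (sqrt(14)/2)*1 = sqrt(14)/2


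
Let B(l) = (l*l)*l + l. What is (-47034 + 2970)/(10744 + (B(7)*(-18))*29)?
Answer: 11016/42989 ≈ 0.25625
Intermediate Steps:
B(l) = l + l³ (B(l) = l²*l + l = l³ + l = l + l³)
(-47034 + 2970)/(10744 + (B(7)*(-18))*29) = (-47034 + 2970)/(10744 + ((7 + 7³)*(-18))*29) = -44064/(10744 + ((7 + 343)*(-18))*29) = -44064/(10744 + (350*(-18))*29) = -44064/(10744 - 6300*29) = -44064/(10744 - 182700) = -44064/(-171956) = -44064*(-1/171956) = 11016/42989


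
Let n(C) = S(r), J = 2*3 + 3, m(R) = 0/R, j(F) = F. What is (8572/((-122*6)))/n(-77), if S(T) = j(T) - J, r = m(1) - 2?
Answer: 2143/2013 ≈ 1.0646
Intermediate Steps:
m(R) = 0
J = 9 (J = 6 + 3 = 9)
r = -2 (r = 0 - 2 = -2)
S(T) = -9 + T (S(T) = T - 1*9 = T - 9 = -9 + T)
n(C) = -11 (n(C) = -9 - 2 = -11)
(8572/((-122*6)))/n(-77) = (8572/((-122*6)))/(-11) = (8572/(-732))*(-1/11) = (8572*(-1/732))*(-1/11) = -2143/183*(-1/11) = 2143/2013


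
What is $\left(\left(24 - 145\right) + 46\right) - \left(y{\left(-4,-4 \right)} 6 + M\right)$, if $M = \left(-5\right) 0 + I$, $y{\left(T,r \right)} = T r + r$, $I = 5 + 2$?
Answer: $-154$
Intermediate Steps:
$I = 7$
$y{\left(T,r \right)} = r + T r$
$M = 7$ ($M = \left(-5\right) 0 + 7 = 0 + 7 = 7$)
$\left(\left(24 - 145\right) + 46\right) - \left(y{\left(-4,-4 \right)} 6 + M\right) = \left(\left(24 - 145\right) + 46\right) - \left(- 4 \left(1 - 4\right) 6 + 7\right) = \left(-121 + 46\right) - \left(\left(-4\right) \left(-3\right) 6 + 7\right) = -75 - \left(12 \cdot 6 + 7\right) = -75 - \left(72 + 7\right) = -75 - 79 = -154$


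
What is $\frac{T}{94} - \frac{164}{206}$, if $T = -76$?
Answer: $- \frac{7768}{4841} \approx -1.6046$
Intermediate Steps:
$\frac{T}{94} - \frac{164}{206} = - \frac{76}{94} - \frac{164}{206} = \left(-76\right) \frac{1}{94} - \frac{82}{103} = - \frac{38}{47} - \frac{82}{103} = - \frac{7768}{4841}$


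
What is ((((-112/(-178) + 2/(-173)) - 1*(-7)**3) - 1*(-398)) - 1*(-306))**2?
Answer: 260182351968561/237067609 ≈ 1.0975e+6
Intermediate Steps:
((((-112/(-178) + 2/(-173)) - 1*(-7)**3) - 1*(-398)) - 1*(-306))**2 = ((((-112*(-1/178) + 2*(-1/173)) - 1*(-343)) + 398) + 306)**2 = ((((56/89 - 2/173) + 343) + 398) + 306)**2 = (((9510/15397 + 343) + 398) + 306)**2 = ((5290681/15397 + 398) + 306)**2 = (11418687/15397 + 306)**2 = (16130169/15397)**2 = 260182351968561/237067609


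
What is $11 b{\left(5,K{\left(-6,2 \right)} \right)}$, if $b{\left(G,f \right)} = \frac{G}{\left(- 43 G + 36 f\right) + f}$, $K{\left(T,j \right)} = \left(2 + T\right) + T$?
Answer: $- \frac{11}{117} \approx -0.094017$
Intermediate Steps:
$K{\left(T,j \right)} = 2 + 2 T$
$b{\left(G,f \right)} = \frac{G}{- 43 G + 37 f}$
$11 b{\left(5,K{\left(-6,2 \right)} \right)} = 11 \frac{5}{\left(-43\right) 5 + 37 \left(2 + 2 \left(-6\right)\right)} = 11 \frac{5}{-215 + 37 \left(2 - 12\right)} = 11 \frac{5}{-215 + 37 \left(-10\right)} = 11 \frac{5}{-215 - 370} = 11 \frac{5}{-585} = 11 \cdot 5 \left(- \frac{1}{585}\right) = 11 \left(- \frac{1}{117}\right) = - \frac{11}{117}$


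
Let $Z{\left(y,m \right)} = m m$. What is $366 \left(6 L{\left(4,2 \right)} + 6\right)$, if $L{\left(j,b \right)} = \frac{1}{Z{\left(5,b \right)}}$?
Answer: $2745$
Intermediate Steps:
$Z{\left(y,m \right)} = m^{2}$
$L{\left(j,b \right)} = \frac{1}{b^{2}}$
$366 \left(6 L{\left(4,2 \right)} + 6\right) = 366 \left(\frac{6}{4} + 6\right) = 366 \left(6 \cdot \frac{1}{4} + 6\right) = 366 \left(\frac{3}{2} + 6\right) = 366 \cdot \frac{15}{2} = 2745$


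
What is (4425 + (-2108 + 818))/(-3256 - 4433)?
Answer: -95/233 ≈ -0.40773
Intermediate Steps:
(4425 + (-2108 + 818))/(-3256 - 4433) = (4425 - 1290)/(-7689) = 3135*(-1/7689) = -95/233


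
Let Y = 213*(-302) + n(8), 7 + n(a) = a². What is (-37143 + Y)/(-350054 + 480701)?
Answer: -33804/43549 ≈ -0.77623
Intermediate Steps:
n(a) = -7 + a²
Y = -64269 (Y = 213*(-302) + (-7 + 8²) = -64326 + (-7 + 64) = -64326 + 57 = -64269)
(-37143 + Y)/(-350054 + 480701) = (-37143 - 64269)/(-350054 + 480701) = -101412/130647 = -101412*1/130647 = -33804/43549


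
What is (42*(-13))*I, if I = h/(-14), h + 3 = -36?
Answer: -1521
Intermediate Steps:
h = -39 (h = -3 - 36 = -39)
I = 39/14 (I = -39/(-14) = -39*(-1/14) = 39/14 ≈ 2.7857)
(42*(-13))*I = (42*(-13))*(39/14) = -546*39/14 = -1521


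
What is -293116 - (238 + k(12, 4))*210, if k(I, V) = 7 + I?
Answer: -347086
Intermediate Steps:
-293116 - (238 + k(12, 4))*210 = -293116 - (238 + (7 + 12))*210 = -293116 - (238 + 19)*210 = -293116 - 257*210 = -293116 - 1*53970 = -293116 - 53970 = -347086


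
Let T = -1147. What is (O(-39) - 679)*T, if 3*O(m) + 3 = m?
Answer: 794871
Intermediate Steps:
O(m) = -1 + m/3
(O(-39) - 679)*T = ((-1 + (⅓)*(-39)) - 679)*(-1147) = ((-1 - 13) - 679)*(-1147) = (-14 - 679)*(-1147) = -693*(-1147) = 794871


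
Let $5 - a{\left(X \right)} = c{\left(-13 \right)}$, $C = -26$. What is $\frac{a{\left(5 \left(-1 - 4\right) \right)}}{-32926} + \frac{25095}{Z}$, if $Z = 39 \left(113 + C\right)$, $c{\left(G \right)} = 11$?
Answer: $\frac{137716388}{18619653} \approx 7.3963$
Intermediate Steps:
$Z = 3393$ ($Z = 39 \left(113 - 26\right) = 39 \cdot 87 = 3393$)
$a{\left(X \right)} = -6$ ($a{\left(X \right)} = 5 - 11 = -6$)
$\frac{a{\left(5 \left(-1 - 4\right) \right)}}{-32926} + \frac{25095}{Z} = - \frac{6}{-32926} + \frac{25095}{3393} = \left(-6\right) \left(- \frac{1}{32926}\right) + 25095 \cdot \frac{1}{3393} = \frac{3}{16463} + \frac{8365}{1131} = \frac{137716388}{18619653}$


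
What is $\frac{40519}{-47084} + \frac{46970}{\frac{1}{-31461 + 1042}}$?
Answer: $- \frac{67272697806639}{47084} \approx -1.4288 \cdot 10^{9}$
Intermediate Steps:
$\frac{40519}{-47084} + \frac{46970}{\frac{1}{-31461 + 1042}} = 40519 \left(- \frac{1}{47084}\right) + \frac{46970}{\frac{1}{-30419}} = - \frac{40519}{47084} + \frac{46970}{- \frac{1}{30419}} = - \frac{40519}{47084} + 46970 \left(-30419\right) = - \frac{40519}{47084} - 1428780430 = - \frac{67272697806639}{47084}$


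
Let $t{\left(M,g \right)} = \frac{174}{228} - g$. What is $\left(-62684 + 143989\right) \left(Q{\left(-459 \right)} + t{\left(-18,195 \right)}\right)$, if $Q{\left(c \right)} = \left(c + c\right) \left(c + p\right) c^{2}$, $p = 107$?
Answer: $\frac{210335009420925235}{38} \approx 5.5351 \cdot 10^{15}$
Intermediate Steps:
$t{\left(M,g \right)} = \frac{29}{38} - g$ ($t{\left(M,g \right)} = 174 \cdot \frac{1}{228} - g = \frac{29}{38} - g$)
$Q{\left(c \right)} = 2 c^{3} \left(107 + c\right)$ ($Q{\left(c \right)} = \left(c + c\right) \left(c + 107\right) c^{2} = 2 c \left(107 + c\right) c^{2} = 2 c^{3} \left(107 + c\right)$)
$\left(-62684 + 143989\right) \left(Q{\left(-459 \right)} + t{\left(-18,195 \right)}\right) = \left(-62684 + 143989\right) \left(2 \left(-459\right)^{3} \left(107 - 459\right) + \left(\frac{29}{38} - 195\right)\right) = 81305 \left(2 \left(-96702579\right) \left(-352\right) + \left(\frac{29}{38} - 195\right)\right) = 81305 \left(68078615616 - \frac{7381}{38}\right) = 81305 \cdot \frac{2586987386027}{38} = \frac{210335009420925235}{38}$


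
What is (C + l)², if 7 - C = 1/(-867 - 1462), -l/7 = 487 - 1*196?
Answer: 22352745281161/5424241 ≈ 4.1209e+6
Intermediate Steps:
l = -2037 (l = -7*(487 - 1*196) = -7*(487 - 196) = -7*291 = -2037)
C = 16304/2329 (C = 7 - 1/(-867 - 1462) = 7 - 1/(-2329) = 7 - 1*(-1/2329) = 7 + 1/2329 = 16304/2329 ≈ 7.0004)
(C + l)² = (16304/2329 - 2037)² = (-4727869/2329)² = 22352745281161/5424241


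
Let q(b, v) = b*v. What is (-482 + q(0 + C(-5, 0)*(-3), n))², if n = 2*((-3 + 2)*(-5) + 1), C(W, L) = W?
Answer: 91204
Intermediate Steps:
n = 12 (n = 2*(-1*(-5) + 1) = 2*(5 + 1) = 2*6 = 12)
(-482 + q(0 + C(-5, 0)*(-3), n))² = (-482 + (0 - 5*(-3))*12)² = (-482 + (0 + 15)*12)² = (-482 + 15*12)² = (-482 + 180)² = (-302)² = 91204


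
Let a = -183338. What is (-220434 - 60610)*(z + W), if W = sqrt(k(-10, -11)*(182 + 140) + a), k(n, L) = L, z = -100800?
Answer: 28329235200 - 4496704*I*sqrt(730) ≈ 2.8329e+10 - 1.2149e+8*I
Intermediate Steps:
W = 16*I*sqrt(730) (W = sqrt(-11*(182 + 140) - 183338) = sqrt(-11*322 - 183338) = sqrt(-3542 - 183338) = sqrt(-186880) = 16*I*sqrt(730) ≈ 432.3*I)
(-220434 - 60610)*(z + W) = (-220434 - 60610)*(-100800 + 16*I*sqrt(730)) = -281044*(-100800 + 16*I*sqrt(730)) = 28329235200 - 4496704*I*sqrt(730)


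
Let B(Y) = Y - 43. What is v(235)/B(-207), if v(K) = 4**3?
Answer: -32/125 ≈ -0.25600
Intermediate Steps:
B(Y) = -43 + Y
v(K) = 64
v(235)/B(-207) = 64/(-43 - 207) = 64/(-250) = 64*(-1/250) = -32/125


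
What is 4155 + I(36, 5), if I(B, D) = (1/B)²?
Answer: 5384881/1296 ≈ 4155.0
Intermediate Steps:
I(B, D) = B⁻²
4155 + I(36, 5) = 4155 + 36⁻² = 4155 + 1/1296 = 5384881/1296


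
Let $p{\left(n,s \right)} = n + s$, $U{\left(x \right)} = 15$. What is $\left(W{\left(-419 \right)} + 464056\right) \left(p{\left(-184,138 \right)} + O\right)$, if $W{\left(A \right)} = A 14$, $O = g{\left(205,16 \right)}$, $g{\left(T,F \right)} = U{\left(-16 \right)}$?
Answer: $-14203890$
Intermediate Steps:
$g{\left(T,F \right)} = 15$
$O = 15$
$W{\left(A \right)} = 14 A$
$\left(W{\left(-419 \right)} + 464056\right) \left(p{\left(-184,138 \right)} + O\right) = \left(14 \left(-419\right) + 464056\right) \left(\left(-184 + 138\right) + 15\right) = \left(-5866 + 464056\right) \left(-46 + 15\right) = 458190 \left(-31\right) = -14203890$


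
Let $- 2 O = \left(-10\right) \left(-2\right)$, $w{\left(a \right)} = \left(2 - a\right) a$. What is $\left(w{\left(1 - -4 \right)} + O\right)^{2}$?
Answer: $625$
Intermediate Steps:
$w{\left(a \right)} = a \left(2 - a\right)$
$O = -10$ ($O = - \frac{\left(-10\right) \left(-2\right)}{2} = \left(- \frac{1}{2}\right) 20 = -10$)
$\left(w{\left(1 - -4 \right)} + O\right)^{2} = \left(\left(1 - -4\right) \left(2 - \left(1 - -4\right)\right) - 10\right)^{2} = \left(\left(1 + 4\right) \left(2 - \left(1 + 4\right)\right) - 10\right)^{2} = \left(5 \left(2 - 5\right) - 10\right)^{2} = \left(5 \left(-3\right) - 10\right)^{2} = \left(-15 - 10\right)^{2} = \left(-25\right)^{2} = 625$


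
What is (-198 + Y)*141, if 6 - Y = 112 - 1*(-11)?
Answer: -44415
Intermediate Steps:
Y = -117 (Y = 6 - (112 - 1*(-11)) = 6 - (112 + 11) = 6 - 1*123 = 6 - 123 = -117)
(-198 + Y)*141 = (-198 - 117)*141 = -315*141 = -44415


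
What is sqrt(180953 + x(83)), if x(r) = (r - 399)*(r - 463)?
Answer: sqrt(301033) ≈ 548.67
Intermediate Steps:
x(r) = (-463 + r)*(-399 + r) (x(r) = (-399 + r)*(-463 + r) = (-463 + r)*(-399 + r))
sqrt(180953 + x(83)) = sqrt(180953 + (184737 + 83**2 - 862*83)) = sqrt(180953 + (184737 + 6889 - 71546)) = sqrt(180953 + 120080) = sqrt(301033)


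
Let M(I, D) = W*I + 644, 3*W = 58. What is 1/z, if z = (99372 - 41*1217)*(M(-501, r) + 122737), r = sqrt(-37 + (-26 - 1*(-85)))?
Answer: 1/5625060125 ≈ 1.7778e-10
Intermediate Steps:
W = 58/3 (W = (1/3)*58 = 58/3 ≈ 19.333)
r = sqrt(22) (r = sqrt(-37 + (-26 + 85)) = sqrt(-37 + 59) = sqrt(22) ≈ 4.6904)
M(I, D) = 644 + 58*I/3 (M(I, D) = 58*I/3 + 644 = 644 + 58*I/3)
z = 5625060125 (z = (99372 - 41*1217)*((644 + (58/3)*(-501)) + 122737) = (99372 - 49897)*((644 - 9686) + 122737) = 49475*(-9042 + 122737) = 49475*113695 = 5625060125)
1/z = 1/5625060125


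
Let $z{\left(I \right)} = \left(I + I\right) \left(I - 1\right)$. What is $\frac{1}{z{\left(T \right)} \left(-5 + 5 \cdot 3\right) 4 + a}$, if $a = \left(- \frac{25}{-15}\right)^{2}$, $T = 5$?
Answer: $\frac{9}{14425} \approx 0.00062392$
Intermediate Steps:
$z{\left(I \right)} = 2 I \left(-1 + I\right)$
$a = \frac{25}{9}$ ($a = \left(\left(-25\right) \left(- \frac{1}{15}\right)\right)^{2} = \left(\frac{5}{3}\right)^{2} = \frac{25}{9} \approx 2.7778$)
$\frac{1}{z{\left(T \right)} \left(-5 + 5 \cdot 3\right) 4 + a} = \frac{1}{2 \cdot 5 \left(-1 + 5\right) \left(-5 + 5 \cdot 3\right) 4 + \frac{25}{9}} = \frac{1}{2 \cdot 5 \cdot 4 \left(-5 + 15\right) 4 + \frac{25}{9}} = \frac{1}{40 \cdot 10 \cdot 4 + \frac{25}{9}} = \frac{1}{400 \cdot 4 + \frac{25}{9}} = \frac{1}{1600 + \frac{25}{9}} = \frac{1}{\frac{14425}{9}} = \frac{9}{14425}$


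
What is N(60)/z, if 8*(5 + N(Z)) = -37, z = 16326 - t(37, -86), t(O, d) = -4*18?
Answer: -77/131184 ≈ -0.00058696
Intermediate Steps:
t(O, d) = -72
z = 16398 (z = 16326 - 1*(-72) = 16326 + 72 = 16398)
N(Z) = -77/8 (N(Z) = -5 + (1/8)*(-37) = -5 - 37/8 = -77/8)
N(60)/z = -77/8/16398 = -77/8*1/16398 = -77/131184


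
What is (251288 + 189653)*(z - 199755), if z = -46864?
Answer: -108744428479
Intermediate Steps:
(251288 + 189653)*(z - 199755) = (251288 + 189653)*(-46864 - 199755) = 440941*(-246619) = -108744428479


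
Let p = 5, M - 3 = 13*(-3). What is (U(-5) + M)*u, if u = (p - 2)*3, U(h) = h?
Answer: -369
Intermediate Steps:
M = -36 (M = 3 + 13*(-3) = 3 - 39 = -36)
u = 9 (u = (5 - 2)*3 = 3*3 = 9)
(U(-5) + M)*u = (-5 - 36)*9 = -41*9 = -369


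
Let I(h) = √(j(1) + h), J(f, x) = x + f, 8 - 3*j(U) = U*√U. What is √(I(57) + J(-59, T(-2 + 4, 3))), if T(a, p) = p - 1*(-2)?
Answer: √(-486 + 3*√534)/3 ≈ 6.8042*I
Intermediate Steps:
j(U) = 8/3 - U^(3/2)/3 (j(U) = 8/3 - U*√U/3 = 8/3 - U^(3/2)/3)
T(a, p) = 2 + p (T(a, p) = p + 2 = 2 + p)
J(f, x) = f + x
I(h) = √(7/3 + h) (I(h) = √((8/3 - 1^(3/2)/3) + h) = √((8/3 - ⅓*1) + h) = √((8/3 - ⅓) + h) = √(7/3 + h))
√(I(57) + J(-59, T(-2 + 4, 3))) = √(√(21 + 9*57)/3 + (-59 + (2 + 3))) = √(√(21 + 513)/3 + (-59 + 5)) = √(√534/3 - 54) = √(-54 + √534/3)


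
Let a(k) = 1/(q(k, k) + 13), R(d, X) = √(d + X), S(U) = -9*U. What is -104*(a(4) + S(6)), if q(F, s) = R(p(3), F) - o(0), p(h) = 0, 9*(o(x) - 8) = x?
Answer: 39208/7 ≈ 5601.1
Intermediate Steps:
o(x) = 8 + x/9
R(d, X) = √(X + d)
q(F, s) = -8 + √F (q(F, s) = √(F + 0) - (8 + (⅑)*0) = √F - (8 + 0) = √F - 1*8 = √F - 8 = -8 + √F)
a(k) = 1/(5 + √k) (a(k) = 1/((-8 + √k) + 13) = 1/(5 + √k))
-104*(a(4) + S(6)) = -104*(1/(5 + √4) - 9*6) = -104*(1/(5 + 2) - 54) = -104*(1/7 - 54) = -104*(⅐ - 54) = -104*(-377/7) = 39208/7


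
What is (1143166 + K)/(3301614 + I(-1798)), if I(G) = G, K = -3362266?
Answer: -42675/63458 ≈ -0.67249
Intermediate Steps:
(1143166 + K)/(3301614 + I(-1798)) = (1143166 - 3362266)/(3301614 - 1798) = -2219100/3299816 = -2219100*1/3299816 = -42675/63458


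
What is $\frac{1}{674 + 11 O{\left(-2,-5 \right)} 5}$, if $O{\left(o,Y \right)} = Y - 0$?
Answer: $\frac{1}{399} \approx 0.0025063$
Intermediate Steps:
$O{\left(o,Y \right)} = Y$ ($O{\left(o,Y \right)} = Y + 0 = Y$)
$\frac{1}{674 + 11 O{\left(-2,-5 \right)} 5} = \frac{1}{674 + 11 \left(-5\right) 5} = \frac{1}{674 - 275} = \frac{1}{399}$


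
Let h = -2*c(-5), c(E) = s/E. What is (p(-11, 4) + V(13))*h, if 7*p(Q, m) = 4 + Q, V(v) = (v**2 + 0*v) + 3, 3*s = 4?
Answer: 456/5 ≈ 91.200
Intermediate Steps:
s = 4/3 (s = (1/3)*4 = 4/3 ≈ 1.3333)
c(E) = 4/(3*E)
V(v) = 3 + v**2 (V(v) = (v**2 + 0) + 3 = v**2 + 3 = 3 + v**2)
h = 8/15 (h = -8/(3*(-5)) = -8*(-1)/(3*5) = -2*(-4/15) = 8/15 ≈ 0.53333)
p(Q, m) = 4/7 + Q/7 (p(Q, m) = (4 + Q)/7 = 4/7 + Q/7)
(p(-11, 4) + V(13))*h = ((4/7 + (1/7)*(-11)) + (3 + 13**2))*(8/15) = ((4/7 - 11/7) + (3 + 169))*(8/15) = (-1 + 172)*(8/15) = 171*(8/15) = 456/5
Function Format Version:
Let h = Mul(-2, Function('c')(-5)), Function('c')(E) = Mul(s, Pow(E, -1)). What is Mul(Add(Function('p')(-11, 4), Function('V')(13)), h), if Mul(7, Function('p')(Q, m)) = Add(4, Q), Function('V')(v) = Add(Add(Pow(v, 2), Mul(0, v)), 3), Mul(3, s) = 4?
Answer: Rational(456, 5) ≈ 91.200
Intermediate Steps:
s = Rational(4, 3) (s = Mul(Rational(1, 3), 4) = Rational(4, 3) ≈ 1.3333)
Function('c')(E) = Mul(Rational(4, 3), Pow(E, -1))
Function('V')(v) = Add(3, Pow(v, 2)) (Function('V')(v) = Add(Add(Pow(v, 2), 0), 3) = Add(Pow(v, 2), 3) = Add(3, Pow(v, 2)))
h = Rational(8, 15) (h = Mul(-2, Mul(Rational(4, 3), Pow(-5, -1))) = Mul(-2, Mul(Rational(4, 3), Rational(-1, 5))) = Mul(-2, Rational(-4, 15)) = Rational(8, 15) ≈ 0.53333)
Function('p')(Q, m) = Add(Rational(4, 7), Mul(Rational(1, 7), Q)) (Function('p')(Q, m) = Mul(Rational(1, 7), Add(4, Q)) = Add(Rational(4, 7), Mul(Rational(1, 7), Q)))
Mul(Add(Function('p')(-11, 4), Function('V')(13)), h) = Mul(Add(Add(Rational(4, 7), Mul(Rational(1, 7), -11)), Add(3, Pow(13, 2))), Rational(8, 15)) = Mul(Add(Add(Rational(4, 7), Rational(-11, 7)), Add(3, 169)), Rational(8, 15)) = Mul(Add(-1, 172), Rational(8, 15)) = Mul(171, Rational(8, 15)) = Rational(456, 5)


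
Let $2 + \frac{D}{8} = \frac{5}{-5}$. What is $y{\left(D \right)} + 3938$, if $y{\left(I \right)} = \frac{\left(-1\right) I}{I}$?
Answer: $3937$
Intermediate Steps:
$D = -24$ ($D = -16 + 8 \frac{5}{-5} = -16 + 8 \cdot 5 \left(- \frac{1}{5}\right) = -16 + 8 \left(-1\right) = -16 - 8 = -24$)
$y{\left(I \right)} = -1$
$y{\left(D \right)} + 3938 = -1 + 3938 = 3937$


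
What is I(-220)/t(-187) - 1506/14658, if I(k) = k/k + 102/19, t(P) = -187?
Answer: -107946/789089 ≈ -0.13680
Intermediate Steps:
I(k) = 121/19 (I(k) = 1 + 102*(1/19) = 1 + 102/19 = 121/19)
I(-220)/t(-187) - 1506/14658 = (121/19)/(-187) - 1506/14658 = (121/19)*(-1/187) - 1506*1/14658 = -11/323 - 251/2443 = -107946/789089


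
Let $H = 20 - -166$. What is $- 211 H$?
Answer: $-39246$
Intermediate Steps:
$H = 186$ ($H = 20 + 166 = 186$)
$- 211 H = \left(-211\right) 186 = -39246$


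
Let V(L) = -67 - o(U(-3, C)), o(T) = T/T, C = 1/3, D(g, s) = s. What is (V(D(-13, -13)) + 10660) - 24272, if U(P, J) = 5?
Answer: -13680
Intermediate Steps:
C = 1/3 ≈ 0.33333
o(T) = 1
V(L) = -68 (V(L) = -67 - 1*1 = -67 - 1 = -68)
(V(D(-13, -13)) + 10660) - 24272 = (-68 + 10660) - 24272 = 10592 - 24272 = -13680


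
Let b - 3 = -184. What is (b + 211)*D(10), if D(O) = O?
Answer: 300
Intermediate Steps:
b = -181 (b = 3 - 184 = -181)
(b + 211)*D(10) = (-181 + 211)*10 = 30*10 = 300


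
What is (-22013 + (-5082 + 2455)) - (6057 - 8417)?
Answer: -22280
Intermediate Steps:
(-22013 + (-5082 + 2455)) - (6057 - 8417) = (-22013 - 2627) - 1*(-2360) = -24640 + 2360 = -22280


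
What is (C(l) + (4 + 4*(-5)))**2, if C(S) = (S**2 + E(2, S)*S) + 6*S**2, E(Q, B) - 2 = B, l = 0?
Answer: 256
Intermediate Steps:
E(Q, B) = 2 + B
C(S) = 7*S**2 + S*(2 + S) (C(S) = (S**2 + (2 + S)*S) + 6*S**2 = (S**2 + S*(2 + S)) + 6*S**2 = 7*S**2 + S*(2 + S))
(C(l) + (4 + 4*(-5)))**2 = (2*0*(1 + 4*0) + (4 + 4*(-5)))**2 = (2*0*(1 + 0) + (4 - 20))**2 = (2*0*1 - 16)**2 = (0 - 16)**2 = (-16)**2 = 256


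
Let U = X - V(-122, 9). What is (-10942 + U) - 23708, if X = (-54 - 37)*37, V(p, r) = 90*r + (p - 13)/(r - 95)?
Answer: -3339257/86 ≈ -38829.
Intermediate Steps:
V(p, r) = 90*r + (-13 + p)/(-95 + r)
X = -3367 (X = -91*37 = -3367)
U = -359357/86 (U = -3367 - (-13 - 122 - 8550*9 + 90*9**2)/(-95 + 9) = -3367 - (-13 - 122 - 76950 + 90*81)/(-86) = -3367 - (-1)*(-13 - 122 - 76950 + 7290)/86 = -3367 - (-1)*(-69795)/86 = -3367 - 1*69795/86 = -3367 - 69795/86 = -359357/86 ≈ -4178.6)
(-10942 + U) - 23708 = (-10942 - 359357/86) - 23708 = -1300369/86 - 23708 = -3339257/86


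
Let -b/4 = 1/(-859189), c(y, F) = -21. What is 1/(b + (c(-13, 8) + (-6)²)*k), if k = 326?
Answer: 859189/4201434214 ≈ 0.00020450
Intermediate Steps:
b = 4/859189 (b = -4/(-859189) = -4*(-1/859189) = 4/859189 ≈ 4.6556e-6)
1/(b + (c(-13, 8) + (-6)²)*k) = 1/(4/859189 + (-21 + (-6)²)*326) = 1/(4/859189 + (-21 + 36)*326) = 1/(4/859189 + 15*326) = 1/(4/859189 + 4890) = 1/(4201434214/859189) = 859189/4201434214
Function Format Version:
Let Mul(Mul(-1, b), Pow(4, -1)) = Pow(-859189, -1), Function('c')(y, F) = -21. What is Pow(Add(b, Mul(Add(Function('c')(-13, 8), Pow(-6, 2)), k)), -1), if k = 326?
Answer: Rational(859189, 4201434214) ≈ 0.00020450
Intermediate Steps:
b = Rational(4, 859189) (b = Mul(-4, Pow(-859189, -1)) = Mul(-4, Rational(-1, 859189)) = Rational(4, 859189) ≈ 4.6556e-6)
Pow(Add(b, Mul(Add(Function('c')(-13, 8), Pow(-6, 2)), k)), -1) = Pow(Add(Rational(4, 859189), Mul(Add(-21, Pow(-6, 2)), 326)), -1) = Pow(Add(Rational(4, 859189), Mul(Add(-21, 36), 326)), -1) = Pow(Add(Rational(4, 859189), Mul(15, 326)), -1) = Pow(Add(Rational(4, 859189), 4890), -1) = Pow(Rational(4201434214, 859189), -1) = Rational(859189, 4201434214)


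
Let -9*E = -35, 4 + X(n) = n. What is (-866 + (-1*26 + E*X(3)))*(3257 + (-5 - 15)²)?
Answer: -9828797/3 ≈ -3.2763e+6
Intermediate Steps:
X(n) = -4 + n
E = 35/9 (E = -⅑*(-35) = 35/9 ≈ 3.8889)
(-866 + (-1*26 + E*X(3)))*(3257 + (-5 - 15)²) = (-866 + (-1*26 + 35*(-4 + 3)/9))*(3257 + (-5 - 15)²) = (-866 + (-26 + (35/9)*(-1)))*(3257 + (-20)²) = (-866 + (-26 - 35/9))*(3257 + 400) = (-866 - 269/9)*3657 = -8063/9*3657 = -9828797/3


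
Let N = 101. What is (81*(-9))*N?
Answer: -73629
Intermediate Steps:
(81*(-9))*N = (81*(-9))*101 = -729*101 = -73629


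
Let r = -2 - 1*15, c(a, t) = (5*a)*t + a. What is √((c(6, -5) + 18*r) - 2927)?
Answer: I*√3377 ≈ 58.112*I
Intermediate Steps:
c(a, t) = a + 5*a*t (c(a, t) = 5*a*t + a = a + 5*a*t)
r = -17 (r = -2 - 15 = -17)
√((c(6, -5) + 18*r) - 2927) = √((6*(1 + 5*(-5)) + 18*(-17)) - 2927) = √((6*(1 - 25) - 306) - 2927) = √((6*(-24) - 306) - 2927) = √((-144 - 306) - 2927) = √(-450 - 2927) = √(-3377) = I*√3377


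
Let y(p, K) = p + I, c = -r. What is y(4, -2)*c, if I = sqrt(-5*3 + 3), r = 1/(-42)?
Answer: 2/21 + I*sqrt(3)/21 ≈ 0.095238 + 0.082479*I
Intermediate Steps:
r = -1/42 ≈ -0.023810
I = 2*I*sqrt(3) (I = sqrt(-15 + 3) = sqrt(-12) = 2*I*sqrt(3) ≈ 3.4641*I)
c = 1/42 (c = -1*(-1/42) = 1/42 ≈ 0.023810)
y(p, K) = p + 2*I*sqrt(3)
y(4, -2)*c = (4 + 2*I*sqrt(3))*(1/42) = 2/21 + I*sqrt(3)/21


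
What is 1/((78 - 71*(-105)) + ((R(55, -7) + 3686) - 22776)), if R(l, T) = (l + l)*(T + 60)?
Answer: -1/5727 ≈ -0.00017461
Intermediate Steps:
R(l, T) = 2*l*(60 + T) (R(l, T) = (2*l)*(60 + T) = 2*l*(60 + T))
1/((78 - 71*(-105)) + ((R(55, -7) + 3686) - 22776)) = 1/((78 - 71*(-105)) + ((2*55*(60 - 7) + 3686) - 22776)) = 1/((78 + 7455) + ((2*55*53 + 3686) - 22776)) = 1/(7533 + ((5830 + 3686) - 22776)) = 1/(7533 + (9516 - 22776)) = 1/(7533 - 13260) = 1/(-5727) = -1/5727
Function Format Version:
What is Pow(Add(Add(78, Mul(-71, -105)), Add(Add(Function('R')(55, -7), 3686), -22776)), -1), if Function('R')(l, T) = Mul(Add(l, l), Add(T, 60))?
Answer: Rational(-1, 5727) ≈ -0.00017461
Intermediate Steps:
Function('R')(l, T) = Mul(2, l, Add(60, T)) (Function('R')(l, T) = Mul(Mul(2, l), Add(60, T)) = Mul(2, l, Add(60, T)))
Pow(Add(Add(78, Mul(-71, -105)), Add(Add(Function('R')(55, -7), 3686), -22776)), -1) = Pow(Add(Add(78, Mul(-71, -105)), Add(Add(Mul(2, 55, Add(60, -7)), 3686), -22776)), -1) = Pow(Add(Add(78, 7455), Add(Add(Mul(2, 55, 53), 3686), -22776)), -1) = Pow(Add(7533, Add(Add(5830, 3686), -22776)), -1) = Pow(Add(7533, Add(9516, -22776)), -1) = Pow(Add(7533, -13260), -1) = Pow(-5727, -1) = Rational(-1, 5727)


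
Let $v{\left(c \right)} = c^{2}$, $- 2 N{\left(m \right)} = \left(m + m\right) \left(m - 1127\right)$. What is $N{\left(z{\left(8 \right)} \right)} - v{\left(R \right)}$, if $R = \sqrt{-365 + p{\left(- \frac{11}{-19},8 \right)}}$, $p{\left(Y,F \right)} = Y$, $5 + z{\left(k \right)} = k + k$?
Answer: $\frac{240168}{19} \approx 12640.0$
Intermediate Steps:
$z{\left(k \right)} = -5 + 2 k$ ($z{\left(k \right)} = -5 + \left(k + k\right) = -5 + 2 k$)
$N{\left(m \right)} = - m \left(-1127 + m\right)$ ($N{\left(m \right)} = - \frac{\left(m + m\right) \left(m - 1127\right)}{2} = - \frac{2 m \left(-1127 + m\right)}{2} = - m \left(-1127 + m\right)$)
$R = \frac{2 i \sqrt{32889}}{19}$ ($R = \sqrt{-365 - \frac{11}{-19}} = \sqrt{-365 - - \frac{11}{19}} = \sqrt{-365 + \frac{11}{19}} = \sqrt{- \frac{6924}{19}} = \frac{2 i \sqrt{32889}}{19} \approx 19.09 i$)
$N{\left(z{\left(8 \right)} \right)} - v{\left(R \right)} = \left(-5 + 2 \cdot 8\right) \left(1127 - \left(-5 + 2 \cdot 8\right)\right) - \left(\frac{2 i \sqrt{32889}}{19}\right)^{2} = \left(-5 + 16\right) \left(1127 - \left(-5 + 16\right)\right) - - \frac{6924}{19} = 11 \left(1127 - 11\right) + \frac{6924}{19} = 11 \cdot 1116 + \frac{6924}{19} = 12276 + \frac{6924}{19} = \frac{240168}{19}$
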